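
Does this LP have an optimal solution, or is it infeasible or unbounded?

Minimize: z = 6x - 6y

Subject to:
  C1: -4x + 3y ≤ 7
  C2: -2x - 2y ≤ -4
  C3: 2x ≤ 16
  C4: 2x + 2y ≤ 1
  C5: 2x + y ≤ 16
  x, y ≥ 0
C4 requires 2x + 2y ≤ 1, while C2 (-2x - 2y ≤ -4) is equivalent to 2x + 2y ≥ 4. Together they would need 4 ≤ 2x + 2y ≤ 1, which is impossible since 4 > 1. No point satisfies all constraints.

Infeasible: no point satisfies all constraints simultaneously.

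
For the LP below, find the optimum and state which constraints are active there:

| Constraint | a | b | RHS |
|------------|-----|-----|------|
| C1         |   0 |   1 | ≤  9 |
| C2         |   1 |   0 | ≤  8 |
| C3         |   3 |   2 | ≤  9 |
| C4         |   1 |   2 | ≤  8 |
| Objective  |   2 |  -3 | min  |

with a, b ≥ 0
Optimal: a = 0, b = 4
Binding: C4, a ≥ 0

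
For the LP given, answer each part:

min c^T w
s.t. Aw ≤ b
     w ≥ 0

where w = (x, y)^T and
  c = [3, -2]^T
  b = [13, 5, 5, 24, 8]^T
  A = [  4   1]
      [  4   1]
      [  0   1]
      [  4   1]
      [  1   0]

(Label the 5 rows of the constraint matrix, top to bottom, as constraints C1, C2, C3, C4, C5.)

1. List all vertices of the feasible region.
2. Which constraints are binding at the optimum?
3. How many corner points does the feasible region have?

1. (0, 0), (1.25, 0), (0, 5)
2. C2, C3, x ≥ 0
3. 3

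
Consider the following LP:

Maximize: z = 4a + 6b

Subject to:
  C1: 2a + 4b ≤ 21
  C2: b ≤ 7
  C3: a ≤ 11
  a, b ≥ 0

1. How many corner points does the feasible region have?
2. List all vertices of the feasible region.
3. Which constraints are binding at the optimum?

1. 3
2. (0, 0), (10.5, 0), (0, 5.25)
3. C1, b ≥ 0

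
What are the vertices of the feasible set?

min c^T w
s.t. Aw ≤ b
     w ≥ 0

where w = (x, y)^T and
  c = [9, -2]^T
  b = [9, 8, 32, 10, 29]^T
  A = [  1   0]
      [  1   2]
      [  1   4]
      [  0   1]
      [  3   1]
Each vertex is the intersection of two constraint boundaries that also satisfies all remaining constraints:
  x = 0 and y = 0 → (0, 0)
  x + 2y = 8 and y = 0 → (8, 0)
  x + 2y = 8 and x = 0 → (0, 4)

Vertices: (0, 0), (8, 0), (0, 4)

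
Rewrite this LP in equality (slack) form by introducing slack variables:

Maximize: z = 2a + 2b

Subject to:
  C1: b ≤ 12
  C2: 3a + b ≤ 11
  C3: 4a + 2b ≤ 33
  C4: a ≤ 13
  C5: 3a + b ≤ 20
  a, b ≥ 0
max z = 2a + 2b

s.t.
  b + s1 = 12
  3a + b + s2 = 11
  4a + 2b + s3 = 33
  a + s4 = 13
  3a + b + s5 = 20
  a, b, s1, s2, s3, s4, s5 ≥ 0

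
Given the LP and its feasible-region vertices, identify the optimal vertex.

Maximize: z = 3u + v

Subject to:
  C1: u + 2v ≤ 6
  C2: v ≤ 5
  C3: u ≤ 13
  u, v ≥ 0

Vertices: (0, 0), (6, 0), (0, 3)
Evaluating z = 3u + v at each vertex:
  (0, 0): z = 0
  (6, 0): z = 18
  (0, 3): z = 3

The largest value is z = 18, attained at (6, 0).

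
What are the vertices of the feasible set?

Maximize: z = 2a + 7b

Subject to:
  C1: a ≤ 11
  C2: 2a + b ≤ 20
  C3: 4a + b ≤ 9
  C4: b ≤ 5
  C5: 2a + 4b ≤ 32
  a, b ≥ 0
Each vertex is the intersection of two constraint boundaries that also satisfies all remaining constraints:
  a = 0 and b = 0 → (0, 0)
  4a + b = 9 and b = 0 → (2.25, 0)
  4a + b = 9 and b = 5 → (1, 5)
  b = 5 and a = 0 → (0, 5)

Vertices: (0, 0), (2.25, 0), (1, 5), (0, 5)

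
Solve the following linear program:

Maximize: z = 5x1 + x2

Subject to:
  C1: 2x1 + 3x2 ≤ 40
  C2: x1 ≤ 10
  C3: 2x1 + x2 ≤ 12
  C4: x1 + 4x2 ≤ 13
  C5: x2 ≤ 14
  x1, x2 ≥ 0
Each vertex is the intersection of two constraint boundaries that also satisfies all remaining constraints:
  x1 = 0 and x2 = 0 → (0, 0)
  2x1 + x2 = 12 and x2 = 0 → (6, 0)
  2x1 + x2 = 12 and x1 + 4x2 = 13 → (5, 2)
  x1 + 4x2 = 13 and x1 = 0 → (0, 3.25)

Evaluating z = 5x1 + x2 at each vertex:
  (0, 0): z = 0
  (6, 0): z = 30
  (5, 2): z = 27
  (0, 3.25): z = 3.25

The maximum is at (6, 0) with z = 30.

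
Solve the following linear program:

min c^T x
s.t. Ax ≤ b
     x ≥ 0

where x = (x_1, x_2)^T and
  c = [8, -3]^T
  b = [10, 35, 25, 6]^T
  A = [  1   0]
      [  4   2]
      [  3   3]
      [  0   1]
x_1 = 0, x_2 = 6, z = -18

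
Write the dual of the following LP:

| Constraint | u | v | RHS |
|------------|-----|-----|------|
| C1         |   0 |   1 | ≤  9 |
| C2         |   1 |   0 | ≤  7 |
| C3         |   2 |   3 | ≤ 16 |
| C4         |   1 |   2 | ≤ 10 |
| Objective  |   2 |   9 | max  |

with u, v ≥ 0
Minimize: z = 9y1 + 7y2 + 16y3 + 10y4

Subject to:
  C1: -y2 - 2y3 - y4 ≤ -2
  C2: -y1 - 3y3 - 2y4 ≤ -9
  y1, y2, y3, y4 ≥ 0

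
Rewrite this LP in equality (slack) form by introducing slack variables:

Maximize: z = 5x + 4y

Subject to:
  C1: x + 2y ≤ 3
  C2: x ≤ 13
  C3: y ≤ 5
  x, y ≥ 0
max z = 5x + 4y

s.t.
  x + 2y + s1 = 3
  x + s2 = 13
  y + s3 = 5
  x, y, s1, s2, s3 ≥ 0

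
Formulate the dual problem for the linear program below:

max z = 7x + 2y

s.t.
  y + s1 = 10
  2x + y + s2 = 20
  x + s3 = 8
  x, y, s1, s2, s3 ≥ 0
Minimize: z = 10y1 + 20y2 + 8y3

Subject to:
  C1: -2y2 - y3 ≤ -7
  C2: -y1 - y2 ≤ -2
  y1, y2, y3 ≥ 0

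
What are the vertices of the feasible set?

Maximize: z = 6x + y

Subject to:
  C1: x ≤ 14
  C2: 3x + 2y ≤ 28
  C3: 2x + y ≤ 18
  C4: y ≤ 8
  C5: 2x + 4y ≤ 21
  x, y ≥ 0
Each vertex is the intersection of two constraint boundaries that also satisfies all remaining constraints:
  x = 0 and y = 0 → (0, 0)
  2x + y = 18 and y = 0 → (9, 0)
  2x + y = 18 and 2x + 4y = 21 → (8.5, 1)
  2x + 4y = 21 and x = 0 → (0, 5.25)

Vertices: (0, 0), (9, 0), (8.5, 1), (0, 5.25)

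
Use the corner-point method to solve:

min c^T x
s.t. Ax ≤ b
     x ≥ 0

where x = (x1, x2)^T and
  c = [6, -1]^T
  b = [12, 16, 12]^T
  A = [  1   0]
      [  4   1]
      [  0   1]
Each vertex is the intersection of two constraint boundaries that also satisfies all remaining constraints:
  x1 = 0 and x2 = 0 → (0, 0)
  4x1 + x2 = 16 and x2 = 0 → (4, 0)
  4x1 + x2 = 16 and x2 = 12 → (1, 12)
  x2 = 12 and x1 = 0 → (0, 12)

Evaluating z = 6x1 - x2 at each vertex:
  (0, 0): z = 0
  (4, 0): z = 24
  (1, 12): z = -6
  (0, 12): z = -12

The minimum is at (0, 12) with z = -12.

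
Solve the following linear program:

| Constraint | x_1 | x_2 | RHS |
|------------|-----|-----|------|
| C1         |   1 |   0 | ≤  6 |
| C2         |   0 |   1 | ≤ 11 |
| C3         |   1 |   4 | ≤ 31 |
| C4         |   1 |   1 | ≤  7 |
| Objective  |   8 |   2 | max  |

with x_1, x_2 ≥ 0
Each vertex is the intersection of two constraint boundaries that also satisfies all remaining constraints:
  x_1 = 0 and x_2 = 0 → (0, 0)
  x_1 = 6 and x_2 = 0 → (6, 0)
  x_1 = 6 and x_1 + x_2 = 7 → (6, 1)
  x_1 + x_2 = 7 and x_1 = 0 → (0, 7)

Evaluating z = 8x_1 + 2x_2 at each vertex:
  (0, 0): z = 0
  (6, 0): z = 48
  (6, 1): z = 50
  (0, 7): z = 14

The maximum is at (6, 1) with z = 50.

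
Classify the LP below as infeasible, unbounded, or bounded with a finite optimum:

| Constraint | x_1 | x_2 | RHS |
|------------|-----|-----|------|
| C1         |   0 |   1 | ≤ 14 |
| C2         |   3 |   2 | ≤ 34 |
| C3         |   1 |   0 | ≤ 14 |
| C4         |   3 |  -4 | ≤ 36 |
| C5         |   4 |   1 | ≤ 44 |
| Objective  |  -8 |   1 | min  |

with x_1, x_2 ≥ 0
The point (11, 0) satisfies every constraint, so the LP is feasible; the constraints give x_1 ≤ 14 and x_2 ≤ 14, which with x_1, x_2 ≥ 0 keep the feasible region inside a bounded box. A feasible, bounded LP attains a finite optimum at a vertex.

Evaluating z = -8x_1 + x_2 at each vertex:
  (0, 0): z = 0
  (11, 0): z = -88
  (10.8, 0.8): z = -85.6
  (2, 14): z = -2
  (0, 14): z = 14

Bounded optimum: z* = -88 at (11, 0).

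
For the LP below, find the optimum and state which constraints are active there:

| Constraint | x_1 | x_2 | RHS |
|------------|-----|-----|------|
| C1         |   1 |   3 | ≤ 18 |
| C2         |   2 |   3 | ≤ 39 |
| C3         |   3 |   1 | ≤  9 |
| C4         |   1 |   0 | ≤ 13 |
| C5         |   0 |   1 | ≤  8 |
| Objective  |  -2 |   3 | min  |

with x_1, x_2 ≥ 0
Optimal: x_1 = 3, x_2 = 0
Slack at optimum:
  C1: slack = 15
  C2: slack = 33
  C3: slack = 0 (binding)
  C4: slack = 10
  C5: slack = 8
  x_1 ≥ 0: x_1 = 3
  x_2 ≥ 0: x_2 = 0 (binding)
Binding constraints: C3, x_2 ≥ 0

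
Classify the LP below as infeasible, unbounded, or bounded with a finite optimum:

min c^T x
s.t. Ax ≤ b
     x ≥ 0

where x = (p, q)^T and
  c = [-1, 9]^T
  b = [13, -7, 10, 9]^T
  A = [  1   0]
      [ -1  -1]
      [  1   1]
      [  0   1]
The point (10, 0) satisfies every constraint, so the LP is feasible; the constraints give p ≤ 13 and q ≤ 9, which with p, q ≥ 0 keep the feasible region inside a bounded box. A feasible, bounded LP attains a finite optimum at a vertex.

Evaluating z = -p + 9q at each vertex:
  (7, 0): z = -7
  (10, 0): z = -10
  (1, 9): z = 80
  (0, 9): z = 81
  (0, 7): z = 63

Feasible with finite optimum z* = -10 at (10, 0).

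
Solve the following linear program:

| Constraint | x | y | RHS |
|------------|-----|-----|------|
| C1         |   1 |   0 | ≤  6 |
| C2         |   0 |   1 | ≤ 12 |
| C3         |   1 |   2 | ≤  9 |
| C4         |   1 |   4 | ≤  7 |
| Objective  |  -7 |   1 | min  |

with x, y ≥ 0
Each vertex is the intersection of two constraint boundaries that also satisfies all remaining constraints:
  x = 0 and y = 0 → (0, 0)
  x = 6 and y = 0 → (6, 0)
  x = 6 and x + 4y = 7 → (6, 0.25)
  x + 4y = 7 and x = 0 → (0, 1.75)

Evaluating z = -7x + y at each vertex:
  (0, 0): z = 0
  (6, 0): z = -42
  (6, 0.25): z = -41.75
  (0, 1.75): z = 1.75

The minimum is at (6, 0) with z = -42.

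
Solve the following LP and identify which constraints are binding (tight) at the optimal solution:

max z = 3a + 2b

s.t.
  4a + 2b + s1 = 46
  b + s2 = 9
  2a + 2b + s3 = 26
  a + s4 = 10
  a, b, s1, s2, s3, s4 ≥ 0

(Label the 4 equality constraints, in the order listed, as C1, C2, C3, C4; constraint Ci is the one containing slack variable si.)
Optimal: a = 10, b = 3
Binding: C1, C3, C4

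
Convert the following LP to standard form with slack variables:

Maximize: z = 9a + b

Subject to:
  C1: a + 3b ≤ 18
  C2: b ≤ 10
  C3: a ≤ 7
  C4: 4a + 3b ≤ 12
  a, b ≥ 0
max z = 9a + b

s.t.
  a + 3b + s1 = 18
  b + s2 = 10
  a + s3 = 7
  4a + 3b + s4 = 12
  a, b, s1, s2, s3, s4 ≥ 0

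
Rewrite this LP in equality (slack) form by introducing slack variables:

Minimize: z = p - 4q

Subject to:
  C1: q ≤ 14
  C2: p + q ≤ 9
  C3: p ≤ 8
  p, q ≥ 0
min z = p - 4q

s.t.
  q + s1 = 14
  p + q + s2 = 9
  p + s3 = 8
  p, q, s1, s2, s3 ≥ 0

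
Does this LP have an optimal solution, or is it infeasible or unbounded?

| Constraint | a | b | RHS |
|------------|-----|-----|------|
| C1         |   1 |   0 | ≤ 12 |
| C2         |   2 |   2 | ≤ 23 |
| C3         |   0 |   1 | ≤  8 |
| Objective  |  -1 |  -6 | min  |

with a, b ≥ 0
The point (3.5, 8) satisfies every constraint, so the LP is feasible; the constraints give a ≤ 12 and b ≤ 8, which with a, b ≥ 0 keep the feasible region inside a bounded box. A feasible, bounded LP attains a finite optimum at a vertex.

Feasible with finite optimum z* = -51.5 at (3.5, 8).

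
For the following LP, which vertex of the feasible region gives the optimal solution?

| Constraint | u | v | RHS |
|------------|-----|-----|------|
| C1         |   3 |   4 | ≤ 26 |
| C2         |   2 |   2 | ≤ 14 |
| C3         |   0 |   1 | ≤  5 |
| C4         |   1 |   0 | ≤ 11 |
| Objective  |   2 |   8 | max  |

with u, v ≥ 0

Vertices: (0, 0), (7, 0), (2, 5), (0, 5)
Evaluating z = 2u + 8v at each vertex:
  (0, 0): z = 0
  (7, 0): z = 14
  (2, 5): z = 44
  (0, 5): z = 40

The largest value is z = 44, attained at (2, 5).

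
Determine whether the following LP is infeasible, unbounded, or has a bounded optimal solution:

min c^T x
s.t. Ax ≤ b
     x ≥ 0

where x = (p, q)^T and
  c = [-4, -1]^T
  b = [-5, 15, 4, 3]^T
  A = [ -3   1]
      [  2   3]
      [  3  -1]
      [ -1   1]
One constraint requires 3p - q ≤ 4, while the constraint -3p + q ≤ -5 is equivalent to 3p - q ≥ 5. Together they would need 5 ≤ 3p - q ≤ 4, which is impossible since 5 > 4. No point satisfies all constraints.

Infeasible: no point satisfies all constraints simultaneously.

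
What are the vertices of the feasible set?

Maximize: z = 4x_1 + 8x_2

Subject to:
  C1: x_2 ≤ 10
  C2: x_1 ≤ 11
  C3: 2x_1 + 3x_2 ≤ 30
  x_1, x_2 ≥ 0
Each vertex is the intersection of two constraint boundaries that also satisfies all remaining constraints:
  x_1 = 0 and x_2 = 0 → (0, 0)
  x_1 = 11 and x_2 = 0 → (11, 0)
  x_1 = 11 and 2x_1 + 3x_2 = 30 → (11, 2.667)
  x_2 = 10 and 2x_1 + 3x_2 = 30 → (0, 10)

Vertices: (0, 0), (11, 0), (11, 2.667), (0, 10)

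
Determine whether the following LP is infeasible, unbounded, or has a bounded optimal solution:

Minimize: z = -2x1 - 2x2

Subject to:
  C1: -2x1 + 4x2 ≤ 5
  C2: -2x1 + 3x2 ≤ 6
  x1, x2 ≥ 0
Feasible point: (0, 0) satisfies every constraint, so the LP is feasible.
Direction d = (1, 0): for each constraint row a, a·d ≤ 0 —
  (-2)(1) + (4)(0) = -2 ≤ 0
  (-2)(1) + (3)(0) = -2 ≤ 0
and d ≥ 0, so (0, 0) + t·d stays feasible for every t ≥ 0. Along this ray z = -2x1 - 2x2 changes by -2 per unit t, so z → −∞.

Unbounded — the objective can decrease without bound over the feasible region.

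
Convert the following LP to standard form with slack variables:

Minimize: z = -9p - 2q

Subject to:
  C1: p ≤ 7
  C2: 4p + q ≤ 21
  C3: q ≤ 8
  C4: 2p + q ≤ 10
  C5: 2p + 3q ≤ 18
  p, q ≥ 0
min z = -9p - 2q

s.t.
  p + s1 = 7
  4p + q + s2 = 21
  q + s3 = 8
  2p + q + s4 = 10
  2p + 3q + s5 = 18
  p, q, s1, s2, s3, s4, s5 ≥ 0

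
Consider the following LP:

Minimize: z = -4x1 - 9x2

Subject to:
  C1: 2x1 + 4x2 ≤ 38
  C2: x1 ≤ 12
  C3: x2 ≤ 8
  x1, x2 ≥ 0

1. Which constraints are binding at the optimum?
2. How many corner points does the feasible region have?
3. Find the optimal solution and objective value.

1. C1, C3
2. 5
3. x1 = 3, x2 = 8, z = -84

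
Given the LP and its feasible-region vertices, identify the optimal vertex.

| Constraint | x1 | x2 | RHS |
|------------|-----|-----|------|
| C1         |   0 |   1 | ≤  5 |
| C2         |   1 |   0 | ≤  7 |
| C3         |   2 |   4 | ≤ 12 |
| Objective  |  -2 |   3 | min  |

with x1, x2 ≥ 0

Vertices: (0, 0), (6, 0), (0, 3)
(6, 0) with z = -12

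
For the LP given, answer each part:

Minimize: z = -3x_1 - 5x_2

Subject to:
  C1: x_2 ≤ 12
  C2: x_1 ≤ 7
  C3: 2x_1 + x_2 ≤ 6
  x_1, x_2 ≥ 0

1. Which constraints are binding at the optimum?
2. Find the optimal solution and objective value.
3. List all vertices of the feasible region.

1. C3, x_1 ≥ 0
2. x_1 = 0, x_2 = 6, z = -30
3. (0, 0), (3, 0), (0, 6)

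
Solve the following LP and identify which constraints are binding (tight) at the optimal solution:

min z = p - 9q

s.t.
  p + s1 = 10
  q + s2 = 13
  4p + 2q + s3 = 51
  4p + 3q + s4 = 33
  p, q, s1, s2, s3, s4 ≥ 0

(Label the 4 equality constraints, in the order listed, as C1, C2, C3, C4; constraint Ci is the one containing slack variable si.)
Optimal: p = 0, q = 11
Binding: C4, p ≥ 0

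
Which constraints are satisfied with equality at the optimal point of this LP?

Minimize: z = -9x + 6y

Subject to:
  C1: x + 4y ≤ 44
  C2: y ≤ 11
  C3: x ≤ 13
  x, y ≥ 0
Optimal: x = 13, y = 0
Slack at optimum:
  C1: slack = 31
  C2: slack = 11
  C3: slack = 0 (binding)
  x ≥ 0: x = 13
  y ≥ 0: y = 0 (binding)
Binding constraints: C3, y ≥ 0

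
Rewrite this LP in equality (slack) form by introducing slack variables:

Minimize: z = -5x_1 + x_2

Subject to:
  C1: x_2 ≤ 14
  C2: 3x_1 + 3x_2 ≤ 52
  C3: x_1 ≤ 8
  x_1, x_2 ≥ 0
min z = -5x_1 + x_2

s.t.
  x_2 + s1 = 14
  3x_1 + 3x_2 + s2 = 52
  x_1 + s3 = 8
  x_1, x_2, s1, s2, s3 ≥ 0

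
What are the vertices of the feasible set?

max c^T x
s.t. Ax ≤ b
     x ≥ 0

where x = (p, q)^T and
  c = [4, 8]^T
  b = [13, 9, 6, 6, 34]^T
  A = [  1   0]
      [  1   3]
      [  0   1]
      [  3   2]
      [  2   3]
Each vertex is the intersection of two constraint boundaries that also satisfies all remaining constraints:
  p = 0 and q = 0 → (0, 0)
  3p + 2q = 6 and q = 0 → (2, 0)
  p + 3q = 9 and 3p + 2q = 6 → (0, 3)

Vertices: (0, 0), (2, 0), (0, 3)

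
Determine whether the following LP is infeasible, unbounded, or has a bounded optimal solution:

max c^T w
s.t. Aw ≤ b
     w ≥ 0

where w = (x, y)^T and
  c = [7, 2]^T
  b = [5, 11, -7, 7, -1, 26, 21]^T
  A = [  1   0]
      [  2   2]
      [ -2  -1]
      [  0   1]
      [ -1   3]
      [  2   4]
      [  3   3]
The point (5, 0.5) satisfies every constraint, so the LP is feasible; the constraints give x ≤ 5 and y ≤ 7, which with x, y ≥ 0 keep the feasible region inside a bounded box. A feasible, bounded LP attains a finite optimum at a vertex.

Feasible with finite optimum z* = 36 at (5, 0.5).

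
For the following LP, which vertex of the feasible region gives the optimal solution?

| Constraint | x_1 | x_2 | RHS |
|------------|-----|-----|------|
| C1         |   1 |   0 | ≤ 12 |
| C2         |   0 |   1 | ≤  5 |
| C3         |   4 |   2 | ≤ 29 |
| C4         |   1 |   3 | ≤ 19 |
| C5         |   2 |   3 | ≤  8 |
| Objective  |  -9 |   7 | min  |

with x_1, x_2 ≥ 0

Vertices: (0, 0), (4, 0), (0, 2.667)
Evaluating z = -9x_1 + 7x_2 at each vertex:
  (0, 0): z = 0
  (4, 0): z = -36
  (0, 2.667): z = 18.67

The smallest value is z = -36, attained at (4, 0).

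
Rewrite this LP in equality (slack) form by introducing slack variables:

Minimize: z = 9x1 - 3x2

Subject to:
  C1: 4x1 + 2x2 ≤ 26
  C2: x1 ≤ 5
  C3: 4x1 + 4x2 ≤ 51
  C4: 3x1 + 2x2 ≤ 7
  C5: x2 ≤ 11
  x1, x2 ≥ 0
min z = 9x1 - 3x2

s.t.
  4x1 + 2x2 + s1 = 26
  x1 + s2 = 5
  4x1 + 4x2 + s3 = 51
  3x1 + 2x2 + s4 = 7
  x2 + s5 = 11
  x1, x2, s1, s2, s3, s4, s5 ≥ 0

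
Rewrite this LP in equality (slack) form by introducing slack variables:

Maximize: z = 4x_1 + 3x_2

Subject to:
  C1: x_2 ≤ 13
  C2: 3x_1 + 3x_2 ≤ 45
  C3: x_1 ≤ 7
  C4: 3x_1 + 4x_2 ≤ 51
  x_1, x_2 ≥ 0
max z = 4x_1 + 3x_2

s.t.
  x_2 + s1 = 13
  3x_1 + 3x_2 + s2 = 45
  x_1 + s3 = 7
  3x_1 + 4x_2 + s4 = 51
  x_1, x_2, s1, s2, s3, s4 ≥ 0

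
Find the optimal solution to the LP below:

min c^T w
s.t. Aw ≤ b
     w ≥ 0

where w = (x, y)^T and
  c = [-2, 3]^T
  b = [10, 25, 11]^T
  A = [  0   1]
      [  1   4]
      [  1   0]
x = 11, y = 0, z = -22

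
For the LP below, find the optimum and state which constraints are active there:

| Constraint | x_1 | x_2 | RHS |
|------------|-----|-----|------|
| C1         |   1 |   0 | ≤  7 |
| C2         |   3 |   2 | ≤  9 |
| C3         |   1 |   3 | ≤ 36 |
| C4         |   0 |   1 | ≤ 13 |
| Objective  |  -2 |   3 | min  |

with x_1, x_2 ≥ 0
Optimal: x_1 = 3, x_2 = 0
Slack at optimum:
  C1: slack = 4
  C2: slack = 0 (binding)
  C3: slack = 33
  C4: slack = 13
  x_1 ≥ 0: x_1 = 3
  x_2 ≥ 0: x_2 = 0 (binding)
Binding constraints: C2, x_2 ≥ 0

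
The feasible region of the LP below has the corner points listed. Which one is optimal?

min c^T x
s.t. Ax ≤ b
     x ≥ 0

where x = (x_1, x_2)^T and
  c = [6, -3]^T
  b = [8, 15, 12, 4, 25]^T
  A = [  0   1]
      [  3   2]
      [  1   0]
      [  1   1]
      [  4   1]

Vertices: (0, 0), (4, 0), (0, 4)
(0, 4) with z = -12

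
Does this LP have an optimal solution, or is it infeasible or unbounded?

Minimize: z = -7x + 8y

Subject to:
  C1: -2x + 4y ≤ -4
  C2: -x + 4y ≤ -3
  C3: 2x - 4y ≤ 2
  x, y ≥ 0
C3 requires 2x - 4y ≤ 2, while C1 (-2x + 4y ≤ -4) is equivalent to 2x - 4y ≥ 4. Together they would need 4 ≤ 2x - 4y ≤ 2, which is impossible since 4 > 2. No point satisfies all constraints.

The feasible region is empty; the LP is infeasible.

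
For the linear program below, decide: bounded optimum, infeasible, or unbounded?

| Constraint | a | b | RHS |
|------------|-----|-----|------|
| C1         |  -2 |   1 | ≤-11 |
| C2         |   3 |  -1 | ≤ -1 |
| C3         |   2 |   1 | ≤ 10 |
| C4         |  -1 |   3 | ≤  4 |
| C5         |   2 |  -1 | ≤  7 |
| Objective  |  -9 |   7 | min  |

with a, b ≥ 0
C5 requires 2a - b ≤ 7, while C1 (-2a + b ≤ -11) is equivalent to 2a - b ≥ 11. Together they would need 11 ≤ 2a - b ≤ 7, which is impossible since 11 > 7. No point satisfies all constraints.

Infeasible — the constraint set is empty.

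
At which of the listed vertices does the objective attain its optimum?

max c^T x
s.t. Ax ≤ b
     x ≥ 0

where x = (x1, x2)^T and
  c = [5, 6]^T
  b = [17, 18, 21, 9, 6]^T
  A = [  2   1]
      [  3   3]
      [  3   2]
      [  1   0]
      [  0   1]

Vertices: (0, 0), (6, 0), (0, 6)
Evaluating z = 5x1 + 6x2 at each vertex:
  (0, 0): z = 0
  (6, 0): z = 30
  (0, 6): z = 36

The largest value is z = 36, attained at (0, 6).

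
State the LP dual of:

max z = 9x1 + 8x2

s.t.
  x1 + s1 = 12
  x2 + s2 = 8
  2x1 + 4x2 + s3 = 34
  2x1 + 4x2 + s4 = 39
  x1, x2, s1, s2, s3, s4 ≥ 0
Minimize: z = 12y1 + 8y2 + 34y3 + 39y4

Subject to:
  C1: -y1 - 2y3 - 2y4 ≤ -9
  C2: -y2 - 4y3 - 4y4 ≤ -8
  y1, y2, y3, y4 ≥ 0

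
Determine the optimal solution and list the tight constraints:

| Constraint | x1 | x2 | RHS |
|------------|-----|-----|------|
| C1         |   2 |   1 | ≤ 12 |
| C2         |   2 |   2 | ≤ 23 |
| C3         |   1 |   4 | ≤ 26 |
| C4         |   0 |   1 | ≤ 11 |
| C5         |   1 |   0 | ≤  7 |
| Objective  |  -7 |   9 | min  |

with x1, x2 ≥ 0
Optimal: x1 = 6, x2 = 0
Slack at optimum:
  C1: slack = 0 (binding)
  C2: slack = 11
  C3: slack = 20
  C4: slack = 11
  C5: slack = 1
  x1 ≥ 0: x1 = 6
  x2 ≥ 0: x2 = 0 (binding)
Binding constraints: C1, x2 ≥ 0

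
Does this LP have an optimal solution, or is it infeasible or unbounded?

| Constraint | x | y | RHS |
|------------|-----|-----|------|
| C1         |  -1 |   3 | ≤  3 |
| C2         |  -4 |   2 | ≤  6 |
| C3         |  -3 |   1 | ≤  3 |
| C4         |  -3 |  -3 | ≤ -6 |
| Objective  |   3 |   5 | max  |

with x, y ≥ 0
Feasible point: (1, 1) satisfies every constraint, so the LP is feasible.
Direction d = (1, 0): for each constraint row a, a·d ≤ 0 —
  (-1)(1) + (3)(0) = -1 ≤ 0
  (-4)(1) + (2)(0) = -4 ≤ 0
  (-3)(1) + (1)(0) = -3 ≤ 0
  (-3)(1) + (-3)(0) = -3 ≤ 0
and d ≥ 0, so (1, 1) + t·d stays feasible for every t ≥ 0. Along this ray z = 3x + 5y changes by 3 per unit t, so z → +∞.

Unbounded — the objective can increase without bound over the feasible region.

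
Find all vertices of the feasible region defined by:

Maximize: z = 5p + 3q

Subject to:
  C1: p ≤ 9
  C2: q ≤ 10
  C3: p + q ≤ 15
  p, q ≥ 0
Each vertex is the intersection of two constraint boundaries that also satisfies all remaining constraints:
  p = 0 and q = 0 → (0, 0)
  p = 9 and q = 0 → (9, 0)
  p = 9 and p + q = 15 → (9, 6)
  q = 10 and p + q = 15 → (5, 10)
  q = 10 and p = 0 → (0, 10)

Vertices: (0, 0), (9, 0), (9, 6), (5, 10), (0, 10)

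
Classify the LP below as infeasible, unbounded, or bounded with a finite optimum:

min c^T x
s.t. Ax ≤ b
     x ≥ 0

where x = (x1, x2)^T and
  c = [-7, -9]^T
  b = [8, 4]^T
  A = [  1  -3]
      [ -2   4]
Feasible point: (0, 0) satisfies every constraint, so the LP is feasible.
Direction d = (3, 1): for each constraint row a, a·d ≤ 0 —
  (1)(3) + (-3)(1) = 0 ≤ 0
  (-2)(3) + (4)(1) = -2 ≤ 0
and d ≥ 0, so (0, 0) + t·d stays feasible for every t ≥ 0. Along this ray z = -7x1 - 9x2 changes by -30 per unit t, so z → −∞.

The LP is unbounded; z can be made arbitrarily small.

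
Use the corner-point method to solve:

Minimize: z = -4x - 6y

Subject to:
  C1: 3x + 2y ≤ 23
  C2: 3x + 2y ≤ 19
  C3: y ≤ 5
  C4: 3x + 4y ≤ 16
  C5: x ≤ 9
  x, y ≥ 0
Each vertex is the intersection of two constraint boundaries that also satisfies all remaining constraints:
  x = 0 and y = 0 → (0, 0)
  3x + 4y = 16 and y = 0 → (5.333, 0)
  3x + 4y = 16 and x = 0 → (0, 4)

Evaluating z = -4x - 6y at each vertex:
  (0, 0): z = 0
  (5.333, 0): z = -21.33
  (0, 4): z = -24

The minimum is at (0, 4) with z = -24.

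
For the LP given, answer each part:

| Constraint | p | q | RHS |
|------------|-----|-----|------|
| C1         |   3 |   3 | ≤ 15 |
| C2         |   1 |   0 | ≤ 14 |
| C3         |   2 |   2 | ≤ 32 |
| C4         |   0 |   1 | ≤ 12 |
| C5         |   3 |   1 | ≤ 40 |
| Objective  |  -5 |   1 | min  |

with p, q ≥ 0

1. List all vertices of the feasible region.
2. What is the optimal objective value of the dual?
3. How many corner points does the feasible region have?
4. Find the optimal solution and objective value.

1. (0, 0), (5, 0), (0, 5)
2. -25 (by strong duality, equal to the primal optimum)
3. 3
4. p = 5, q = 0, z = -25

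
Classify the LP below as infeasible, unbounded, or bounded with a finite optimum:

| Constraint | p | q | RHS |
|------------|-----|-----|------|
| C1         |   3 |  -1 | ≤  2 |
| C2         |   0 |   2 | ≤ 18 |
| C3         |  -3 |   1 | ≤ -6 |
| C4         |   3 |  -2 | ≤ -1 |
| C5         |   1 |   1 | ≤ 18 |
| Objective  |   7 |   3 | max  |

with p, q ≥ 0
C1 requires 3p - q ≤ 2, while C3 (-3p + q ≤ -6) is equivalent to 3p - q ≥ 6. Together they would need 6 ≤ 3p - q ≤ 2, which is impossible since 6 > 2. No point satisfies all constraints.

The feasible region is empty; the LP is infeasible.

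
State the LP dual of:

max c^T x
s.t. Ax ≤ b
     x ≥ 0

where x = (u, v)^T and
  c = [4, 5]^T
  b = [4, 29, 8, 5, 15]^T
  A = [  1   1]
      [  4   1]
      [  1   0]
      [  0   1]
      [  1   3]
Minimize: z = 4y1 + 29y2 + 8y3 + 5y4 + 15y5

Subject to:
  C1: -y1 - 4y2 - y3 - y5 ≤ -4
  C2: -y1 - y2 - y4 - 3y5 ≤ -5
  y1, y2, y3, y4, y5 ≥ 0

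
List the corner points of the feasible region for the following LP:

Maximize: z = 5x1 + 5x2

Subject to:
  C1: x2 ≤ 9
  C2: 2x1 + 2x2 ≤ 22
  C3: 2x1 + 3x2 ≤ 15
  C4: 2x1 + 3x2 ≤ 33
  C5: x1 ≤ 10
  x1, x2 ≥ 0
Each vertex is the intersection of two constraint boundaries that also satisfies all remaining constraints:
  x1 = 0 and x2 = 0 → (0, 0)
  2x1 + 3x2 = 15 and x2 = 0 → (7.5, 0)
  2x1 + 3x2 = 15 and x1 = 0 → (0, 5)

Vertices: (0, 0), (7.5, 0), (0, 5)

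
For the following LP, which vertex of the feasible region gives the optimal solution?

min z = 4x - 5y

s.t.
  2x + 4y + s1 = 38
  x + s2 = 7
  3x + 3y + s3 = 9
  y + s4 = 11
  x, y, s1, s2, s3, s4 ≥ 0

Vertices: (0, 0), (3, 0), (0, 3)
(0, 3) with z = -15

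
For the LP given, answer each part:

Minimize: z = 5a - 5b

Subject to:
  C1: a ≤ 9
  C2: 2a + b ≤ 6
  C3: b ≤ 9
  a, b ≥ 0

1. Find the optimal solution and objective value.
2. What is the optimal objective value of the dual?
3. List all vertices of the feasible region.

1. a = 0, b = 6, z = -30
2. -30 (by strong duality, equal to the primal optimum)
3. (0, 0), (3, 0), (0, 6)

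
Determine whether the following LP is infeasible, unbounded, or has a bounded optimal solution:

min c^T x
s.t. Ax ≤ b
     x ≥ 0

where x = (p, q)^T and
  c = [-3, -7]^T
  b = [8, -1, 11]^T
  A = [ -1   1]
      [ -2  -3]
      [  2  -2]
Feasible point: (0, 1) satisfies every constraint, so the LP is feasible.
Direction d = (1, 1): for each constraint row a, a·d ≤ 0 —
  (-1)(1) + (1)(1) = 0 ≤ 0
  (-2)(1) + (-3)(1) = -5 ≤ 0
  (2)(1) + (-2)(1) = 0 ≤ 0
and d ≥ 0, so (0, 1) + t·d stays feasible for every t ≥ 0. Along this ray z = -3p - 7q changes by -10 per unit t, so z → −∞.

Unbounded — the objective can decrease without bound over the feasible region.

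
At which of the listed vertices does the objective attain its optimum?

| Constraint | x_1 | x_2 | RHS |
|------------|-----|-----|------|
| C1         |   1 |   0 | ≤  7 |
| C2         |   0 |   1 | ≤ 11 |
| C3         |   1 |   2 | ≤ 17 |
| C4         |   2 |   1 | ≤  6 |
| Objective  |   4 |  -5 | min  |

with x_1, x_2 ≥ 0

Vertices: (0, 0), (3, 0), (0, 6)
Evaluating z = 4x_1 - 5x_2 at each vertex:
  (0, 0): z = 0
  (3, 0): z = 12
  (0, 6): z = -30

The smallest value is z = -30, attained at (0, 6).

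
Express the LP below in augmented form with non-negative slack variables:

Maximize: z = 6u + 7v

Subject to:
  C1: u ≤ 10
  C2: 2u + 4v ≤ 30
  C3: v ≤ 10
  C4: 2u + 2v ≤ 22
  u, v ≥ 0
max z = 6u + 7v

s.t.
  u + s1 = 10
  2u + 4v + s2 = 30
  v + s3 = 10
  2u + 2v + s4 = 22
  u, v, s1, s2, s3, s4 ≥ 0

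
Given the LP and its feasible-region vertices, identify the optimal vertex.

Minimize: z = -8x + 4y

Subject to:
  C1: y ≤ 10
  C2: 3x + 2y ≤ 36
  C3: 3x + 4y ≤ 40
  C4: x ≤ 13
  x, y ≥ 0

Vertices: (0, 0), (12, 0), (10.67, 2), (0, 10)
(12, 0) with z = -96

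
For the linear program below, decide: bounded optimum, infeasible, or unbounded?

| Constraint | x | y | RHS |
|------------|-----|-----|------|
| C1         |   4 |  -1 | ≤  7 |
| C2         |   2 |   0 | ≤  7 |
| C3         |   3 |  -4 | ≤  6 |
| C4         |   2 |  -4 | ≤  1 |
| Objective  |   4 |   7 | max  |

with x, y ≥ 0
Feasible point: (0, 0) satisfies every constraint, so the LP is feasible.
Direction d = (0, 1): for each constraint row a, a·d ≤ 0 —
  (4)(0) + (-1)(1) = -1 ≤ 0
  (2)(0) + (0)(1) = 0 ≤ 0
  (3)(0) + (-4)(1) = -4 ≤ 0
  (2)(0) + (-4)(1) = -4 ≤ 0
and d ≥ 0, so (0, 0) + t·d stays feasible for every t ≥ 0. Along this ray z = 4x + 7y changes by 7 per unit t, so z → +∞.

The LP is unbounded; z can be made arbitrarily large.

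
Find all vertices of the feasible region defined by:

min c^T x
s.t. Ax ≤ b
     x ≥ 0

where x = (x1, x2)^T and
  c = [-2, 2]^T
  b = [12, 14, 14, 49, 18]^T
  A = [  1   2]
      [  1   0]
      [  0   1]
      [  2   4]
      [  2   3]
Each vertex is the intersection of two constraint boundaries that also satisfies all remaining constraints:
  x1 = 0 and x2 = 0 → (0, 0)
  2x1 + 3x2 = 18 and x2 = 0 → (9, 0)
  x1 + 2x2 = 12 and 2x1 + 3x2 = 18 → (0, 6)

Vertices: (0, 0), (9, 0), (0, 6)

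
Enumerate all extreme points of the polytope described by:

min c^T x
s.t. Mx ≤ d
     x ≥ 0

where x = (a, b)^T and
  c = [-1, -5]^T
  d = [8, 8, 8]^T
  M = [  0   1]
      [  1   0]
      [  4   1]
Each vertex is the intersection of two constraint boundaries that also satisfies all remaining constraints:
  a = 0 and b = 0 → (0, 0)
  4a + b = 8 and b = 0 → (2, 0)
  b = 8 and 4a + b = 8 → (0, 8)

Vertices: (0, 0), (2, 0), (0, 8)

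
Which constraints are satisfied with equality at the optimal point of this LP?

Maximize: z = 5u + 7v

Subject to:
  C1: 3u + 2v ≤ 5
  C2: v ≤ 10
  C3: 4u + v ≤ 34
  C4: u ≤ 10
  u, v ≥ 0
Optimal: u = 0, v = 2.5
Slack at optimum:
  C1: slack = 0 (binding)
  C2: slack = 7.5
  C3: slack = 31.5
  C4: slack = 10
  u ≥ 0: u = 0 (binding)
  v ≥ 0: v = 2.5
Binding constraints: C1, u ≥ 0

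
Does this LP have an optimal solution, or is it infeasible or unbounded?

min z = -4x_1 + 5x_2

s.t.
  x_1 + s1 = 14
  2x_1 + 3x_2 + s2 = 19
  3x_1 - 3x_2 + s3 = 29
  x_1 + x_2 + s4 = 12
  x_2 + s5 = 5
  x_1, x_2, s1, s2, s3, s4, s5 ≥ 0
The point (9.5, 0) satisfies every constraint, so the LP is feasible; the constraints give x_1 ≤ 14 and x_2 ≤ 5, which with x_1, x_2 ≥ 0 keep the feasible region inside a bounded box. A feasible, bounded LP attains a finite optimum at a vertex.

Evaluating z = -4x_1 + 5x_2 at each vertex:
  (0, 0): z = 0
  (9.5, 0): z = -38
  (2, 5): z = 17
  (0, 5): z = 25

Bounded optimum: z* = -38 at (9.5, 0).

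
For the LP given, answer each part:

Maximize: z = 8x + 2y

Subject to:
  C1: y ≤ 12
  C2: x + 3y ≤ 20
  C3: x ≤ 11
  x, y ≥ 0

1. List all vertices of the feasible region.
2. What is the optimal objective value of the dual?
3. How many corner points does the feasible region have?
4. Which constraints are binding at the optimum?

1. (0, 0), (11, 0), (11, 3), (0, 6.667)
2. 94 (by strong duality, equal to the primal optimum)
3. 4
4. C2, C3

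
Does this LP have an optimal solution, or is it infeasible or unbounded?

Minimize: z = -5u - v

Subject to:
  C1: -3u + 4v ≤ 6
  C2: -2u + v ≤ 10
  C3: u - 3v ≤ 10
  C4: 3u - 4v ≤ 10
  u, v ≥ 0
Feasible point: (0, 0) satisfies every constraint, so the LP is feasible.
Direction d = (4, 3): for each constraint row a, a·d ≤ 0 —
  (-3)(4) + (4)(3) = 0 ≤ 0
  (-2)(4) + (1)(3) = -5 ≤ 0
  (1)(4) + (-3)(3) = -5 ≤ 0
  (3)(4) + (-4)(3) = 0 ≤ 0
and d ≥ 0, so (0, 0) + t·d stays feasible for every t ≥ 0. Along this ray z = -5u - v changes by -23 per unit t, so z → −∞.

Unbounded: there is a feasible ray along which z → −∞.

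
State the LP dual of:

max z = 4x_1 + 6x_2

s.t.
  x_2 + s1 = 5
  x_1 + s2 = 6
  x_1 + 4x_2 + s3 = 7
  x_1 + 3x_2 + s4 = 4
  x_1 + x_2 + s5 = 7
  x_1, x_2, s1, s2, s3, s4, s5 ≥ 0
Minimize: z = 5y1 + 6y2 + 7y3 + 4y4 + 7y5

Subject to:
  C1: -y2 - y3 - y4 - y5 ≤ -4
  C2: -y1 - 4y3 - 3y4 - y5 ≤ -6
  y1, y2, y3, y4, y5 ≥ 0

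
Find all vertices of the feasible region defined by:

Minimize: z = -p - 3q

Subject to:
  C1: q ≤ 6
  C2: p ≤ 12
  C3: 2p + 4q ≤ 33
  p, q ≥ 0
Each vertex is the intersection of two constraint boundaries that also satisfies all remaining constraints:
  p = 0 and q = 0 → (0, 0)
  p = 12 and q = 0 → (12, 0)
  p = 12 and 2p + 4q = 33 → (12, 2.25)
  q = 6 and 2p + 4q = 33 → (4.5, 6)
  q = 6 and p = 0 → (0, 6)

Vertices: (0, 0), (12, 0), (12, 2.25), (4.5, 6), (0, 6)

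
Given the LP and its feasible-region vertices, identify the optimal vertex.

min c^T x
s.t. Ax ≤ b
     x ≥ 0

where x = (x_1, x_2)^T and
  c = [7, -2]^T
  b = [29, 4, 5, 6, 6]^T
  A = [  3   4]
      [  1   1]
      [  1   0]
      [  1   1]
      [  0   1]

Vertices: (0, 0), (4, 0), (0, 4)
Evaluating z = 7x_1 - 2x_2 at each vertex:
  (0, 0): z = 0
  (4, 0): z = 28
  (0, 4): z = -8

The smallest value is z = -8, attained at (0, 4).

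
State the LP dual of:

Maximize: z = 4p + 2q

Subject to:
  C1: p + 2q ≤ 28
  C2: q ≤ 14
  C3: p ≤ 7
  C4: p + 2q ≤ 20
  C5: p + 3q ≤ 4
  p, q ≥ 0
Minimize: z = 28y1 + 14y2 + 7y3 + 20y4 + 4y5

Subject to:
  C1: -y1 - y3 - y4 - y5 ≤ -4
  C2: -2y1 - y2 - 2y4 - 3y5 ≤ -2
  y1, y2, y3, y4, y5 ≥ 0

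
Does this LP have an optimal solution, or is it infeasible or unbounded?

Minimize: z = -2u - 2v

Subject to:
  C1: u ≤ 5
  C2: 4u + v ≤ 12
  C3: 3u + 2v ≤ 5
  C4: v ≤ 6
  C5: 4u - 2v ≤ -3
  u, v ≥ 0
The point (0, 2.5) satisfies every constraint, so the LP is feasible; the constraints give u ≤ 5 and v ≤ 6, which with u, v ≥ 0 keep the feasible region inside a bounded box. A feasible, bounded LP attains a finite optimum at a vertex.

Feasible with finite optimum z* = -5 at (0, 2.5).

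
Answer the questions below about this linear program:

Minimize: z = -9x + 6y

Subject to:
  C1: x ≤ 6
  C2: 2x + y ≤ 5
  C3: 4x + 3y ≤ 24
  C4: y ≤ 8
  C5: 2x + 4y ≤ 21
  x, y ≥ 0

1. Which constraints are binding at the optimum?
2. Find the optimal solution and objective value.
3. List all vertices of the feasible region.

1. C2, y ≥ 0
2. x = 2.5, y = 0, z = -22.5
3. (0, 0), (2.5, 0), (0, 5)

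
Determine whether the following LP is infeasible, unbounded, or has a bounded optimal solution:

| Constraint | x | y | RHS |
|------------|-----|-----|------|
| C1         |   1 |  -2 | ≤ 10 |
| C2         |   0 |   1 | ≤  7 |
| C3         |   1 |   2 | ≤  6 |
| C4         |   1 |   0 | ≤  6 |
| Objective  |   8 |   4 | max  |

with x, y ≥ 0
The point (6, 0) satisfies every constraint, so the LP is feasible; the constraints give x ≤ 6 and y ≤ 7, which with x, y ≥ 0 keep the feasible region inside a bounded box. A feasible, bounded LP attains a finite optimum at a vertex.

Feasible with finite optimum z* = 48 at (6, 0).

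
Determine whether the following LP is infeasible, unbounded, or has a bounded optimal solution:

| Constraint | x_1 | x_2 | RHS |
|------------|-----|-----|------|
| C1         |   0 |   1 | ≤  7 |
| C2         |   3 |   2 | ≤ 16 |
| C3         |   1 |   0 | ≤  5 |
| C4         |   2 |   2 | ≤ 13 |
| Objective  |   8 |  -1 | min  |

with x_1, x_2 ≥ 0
The point (0, 6.5) satisfies every constraint, so the LP is feasible; the constraints give x_1 ≤ 5 and x_2 ≤ 7, which with x_1, x_2 ≥ 0 keep the feasible region inside a bounded box. A feasible, bounded LP attains a finite optimum at a vertex.

Evaluating z = 8x_1 - x_2 at each vertex:
  (0, 0): z = 0
  (5, 0): z = 40
  (5, 0.5): z = 39.5
  (3, 3.5): z = 20.5
  (0, 6.5): z = -6.5

The LP has an optimal solution: (0, 6.5) with z = -6.5.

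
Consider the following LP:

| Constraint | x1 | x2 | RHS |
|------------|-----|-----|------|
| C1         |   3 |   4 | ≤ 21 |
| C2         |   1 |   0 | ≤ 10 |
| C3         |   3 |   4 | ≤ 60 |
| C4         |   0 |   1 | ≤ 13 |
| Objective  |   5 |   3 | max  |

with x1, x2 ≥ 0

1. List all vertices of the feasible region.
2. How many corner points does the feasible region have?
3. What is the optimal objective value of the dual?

1. (0, 0), (7, 0), (0, 5.25)
2. 3
3. 35 (by strong duality, equal to the primal optimum)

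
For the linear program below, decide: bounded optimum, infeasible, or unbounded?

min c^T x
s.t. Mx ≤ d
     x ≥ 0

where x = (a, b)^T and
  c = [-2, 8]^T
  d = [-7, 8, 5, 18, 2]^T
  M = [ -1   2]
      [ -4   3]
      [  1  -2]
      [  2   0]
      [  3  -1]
One constraint requires a - 2b ≤ 5, while the constraint -a + 2b ≤ -7 is equivalent to a - 2b ≥ 7. Together they would need 7 ≤ a - 2b ≤ 5, which is impossible since 7 > 5. No point satisfies all constraints.

Infeasible — the constraint set is empty.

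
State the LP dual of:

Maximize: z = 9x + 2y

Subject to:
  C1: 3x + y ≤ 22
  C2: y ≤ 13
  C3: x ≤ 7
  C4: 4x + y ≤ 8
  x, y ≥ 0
Minimize: z = 22y1 + 13y2 + 7y3 + 8y4

Subject to:
  C1: -3y1 - y3 - 4y4 ≤ -9
  C2: -y1 - y2 - y4 ≤ -2
  y1, y2, y3, y4 ≥ 0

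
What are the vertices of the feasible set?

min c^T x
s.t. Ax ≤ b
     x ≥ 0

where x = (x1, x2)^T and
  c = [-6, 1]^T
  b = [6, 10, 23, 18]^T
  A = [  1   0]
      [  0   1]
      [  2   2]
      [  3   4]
Each vertex is the intersection of two constraint boundaries that also satisfies all remaining constraints:
  x1 = 0 and x2 = 0 → (0, 0)
  x1 = 6 and 3x1 + 4x2 = 18 → (6, 0)
  3x1 + 4x2 = 18 and x1 = 0 → (0, 4.5)

Vertices: (0, 0), (6, 0), (0, 4.5)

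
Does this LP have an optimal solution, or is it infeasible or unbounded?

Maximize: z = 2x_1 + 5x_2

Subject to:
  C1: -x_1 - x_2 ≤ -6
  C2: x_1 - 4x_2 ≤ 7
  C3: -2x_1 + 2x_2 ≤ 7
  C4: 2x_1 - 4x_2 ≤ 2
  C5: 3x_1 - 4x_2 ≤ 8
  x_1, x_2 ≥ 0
Feasible point: (2, 4) satisfies every constraint, so the LP is feasible.
Direction d = (1, 1): for each constraint row a, a·d ≤ 0 —
  (-1)(1) + (-1)(1) = -2 ≤ 0
  (1)(1) + (-4)(1) = -3 ≤ 0
  (-2)(1) + (2)(1) = 0 ≤ 0
  (2)(1) + (-4)(1) = -2 ≤ 0
  (3)(1) + (-4)(1) = -1 ≤ 0
and d ≥ 0, so (2, 4) + t·d stays feasible for every t ≥ 0. Along this ray z = 2x_1 + 5x_2 changes by 7 per unit t, so z → +∞.

Unbounded: there is a feasible ray along which z → +∞.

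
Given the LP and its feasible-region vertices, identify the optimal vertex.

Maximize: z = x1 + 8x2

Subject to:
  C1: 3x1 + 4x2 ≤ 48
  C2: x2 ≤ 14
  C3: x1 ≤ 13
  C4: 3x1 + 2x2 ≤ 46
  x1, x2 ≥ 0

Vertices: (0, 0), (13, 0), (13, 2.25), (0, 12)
(0, 12) with z = 96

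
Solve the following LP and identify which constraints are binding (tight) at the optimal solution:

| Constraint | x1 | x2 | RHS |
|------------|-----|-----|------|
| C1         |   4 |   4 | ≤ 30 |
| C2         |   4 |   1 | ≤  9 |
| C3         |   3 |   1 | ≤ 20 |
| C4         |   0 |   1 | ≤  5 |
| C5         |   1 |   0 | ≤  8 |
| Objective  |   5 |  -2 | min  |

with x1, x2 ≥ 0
Optimal: x1 = 0, x2 = 5
Slack at optimum:
  C1: slack = 10
  C2: slack = 4
  C3: slack = 15
  C4: slack = 0 (binding)
  C5: slack = 8
  x1 ≥ 0: x1 = 0 (binding)
  x2 ≥ 0: x2 = 5
Binding constraints: C4, x1 ≥ 0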